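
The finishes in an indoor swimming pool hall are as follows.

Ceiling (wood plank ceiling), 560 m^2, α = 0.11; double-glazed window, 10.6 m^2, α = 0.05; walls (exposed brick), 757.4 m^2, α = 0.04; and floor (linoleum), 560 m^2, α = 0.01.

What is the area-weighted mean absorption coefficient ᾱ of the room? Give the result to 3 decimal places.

Total surface area S = 1888.0 m^2.
A = 560*0.11 + 10.6*0.05 + 757.4*0.04 + 560*0.01 = 98.026 sabins.
ᾱ = A/S = 0.052.

0.052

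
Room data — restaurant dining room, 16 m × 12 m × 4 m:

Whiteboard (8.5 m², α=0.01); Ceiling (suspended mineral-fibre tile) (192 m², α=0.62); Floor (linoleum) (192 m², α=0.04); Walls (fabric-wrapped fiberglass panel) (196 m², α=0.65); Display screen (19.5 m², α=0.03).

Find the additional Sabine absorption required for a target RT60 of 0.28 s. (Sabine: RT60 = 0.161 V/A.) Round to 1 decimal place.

Equivalent absorption area: A₁ = 8.5*0.01 + 192*0.62 + 192*0.04 + 196*0.65 + 19.5*0.03 = 254.790 m².
V = 768 m³. Required absorption A₂ = 0.161 × 768 / 0.28 = 441.600 sabins.
Additional absorption ΔA = 441.600 − 254.790 = 186.8 sabins.

186.8 sabins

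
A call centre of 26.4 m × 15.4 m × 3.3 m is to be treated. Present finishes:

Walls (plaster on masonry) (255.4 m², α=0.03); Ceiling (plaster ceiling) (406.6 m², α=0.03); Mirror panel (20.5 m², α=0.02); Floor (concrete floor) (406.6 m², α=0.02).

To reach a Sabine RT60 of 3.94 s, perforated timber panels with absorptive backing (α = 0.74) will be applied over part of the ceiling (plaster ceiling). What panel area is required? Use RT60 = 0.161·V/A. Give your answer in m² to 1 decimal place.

37.2

Total absorption A₁ = 255.4*0.03 + 406.6*0.03 + 20.5*0.02 + 406.6*0.02
  = 7.662 + 12.198 + 0.410 + 8.132 = 28.402 m² sabins.
V = 1341.648 m³. Target absorption A₂ = 0.161 × 1341.648 / 3.94 = 54.824 sabins.
ΔA needed = 54.824 − 28.402 = 26.422 sabins.
Each m² of panel replacing the ceiling (plaster ceiling) adds (0.74 − 0.03) = 0.71 sabins.
Panel area = 26.422 / 0.71 = 37.2 m².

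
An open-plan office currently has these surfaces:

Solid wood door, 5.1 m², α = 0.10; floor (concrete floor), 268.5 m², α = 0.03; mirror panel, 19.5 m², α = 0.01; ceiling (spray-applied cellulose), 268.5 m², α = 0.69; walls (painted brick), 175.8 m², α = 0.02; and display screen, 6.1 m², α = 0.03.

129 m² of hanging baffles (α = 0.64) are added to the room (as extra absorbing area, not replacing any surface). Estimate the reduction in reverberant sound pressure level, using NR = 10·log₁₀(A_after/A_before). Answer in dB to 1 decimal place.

Summing Sᵢαᵢ: 0.510 + 8.055 + 0.195 + 185.265 + 3.516 + 0.183 → A_before = 197.724 sabins.
Treatment contributes 129·0.64 = 82.560 sabins.
A_after = 197.724 + 82.560 = 280.284 sabins.
NR = 10·log₁₀(280.284/197.724) = 1.5 dB.

1.5 dB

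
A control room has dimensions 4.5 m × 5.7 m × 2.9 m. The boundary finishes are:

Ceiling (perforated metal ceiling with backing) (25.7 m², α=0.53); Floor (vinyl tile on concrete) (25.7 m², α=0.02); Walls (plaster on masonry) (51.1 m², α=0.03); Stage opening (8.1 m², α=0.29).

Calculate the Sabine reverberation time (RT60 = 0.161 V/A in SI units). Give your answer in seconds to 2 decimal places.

A = Σ Sᵢαᵢ = 25.7×0.53 + 25.7×0.02 + 51.1×0.03 + 8.1×0.29 = 18.017 sabins.
V = 4.5·5.7·2.9 = 74.385 m³.
RT60 = 0.161 · V / A = 0.161 × 74.385 / 18.017 = 0.66 s.

0.66 sec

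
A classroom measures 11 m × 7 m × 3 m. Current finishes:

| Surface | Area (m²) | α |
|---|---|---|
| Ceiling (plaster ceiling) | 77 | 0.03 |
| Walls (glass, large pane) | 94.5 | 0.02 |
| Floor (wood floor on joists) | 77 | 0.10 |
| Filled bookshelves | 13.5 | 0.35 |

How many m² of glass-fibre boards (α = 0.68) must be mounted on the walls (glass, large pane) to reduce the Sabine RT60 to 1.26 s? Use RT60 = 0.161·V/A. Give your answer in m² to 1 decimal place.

Summing Sᵢαᵢ: 2.310 + 1.890 + 7.700 + 4.725 → A₁ = 16.625 sabins.
Required A₂ = 0.161·231/1.26 = 29.517 sabins.
Absorption to add: 29.517 − 16.625 = 12.892 sabins.
Each m² of panel replacing the walls (glass, large pane) adds (0.68 − 0.02) = 0.66 sabins.
Area = ΔA/Δα = 12.892/0.66 = 19.5 m².

19.5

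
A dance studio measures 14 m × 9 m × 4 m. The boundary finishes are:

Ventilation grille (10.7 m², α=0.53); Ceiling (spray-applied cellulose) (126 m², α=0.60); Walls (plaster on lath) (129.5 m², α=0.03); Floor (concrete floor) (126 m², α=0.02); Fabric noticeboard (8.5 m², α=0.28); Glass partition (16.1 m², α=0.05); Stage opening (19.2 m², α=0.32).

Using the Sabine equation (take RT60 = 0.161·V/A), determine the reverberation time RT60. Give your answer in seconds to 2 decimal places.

Summing Sᵢαᵢ: 5.671 + 75.600 + 3.885 + 2.520 + 2.380 + 0.805 + 6.144 → A = 97.005 sabins.
Volume V = 14 × 9 × 4 = 504 m³.
T = 0.161 V/A = 0.161·504/97.005 = 0.84 s.

0.84 sec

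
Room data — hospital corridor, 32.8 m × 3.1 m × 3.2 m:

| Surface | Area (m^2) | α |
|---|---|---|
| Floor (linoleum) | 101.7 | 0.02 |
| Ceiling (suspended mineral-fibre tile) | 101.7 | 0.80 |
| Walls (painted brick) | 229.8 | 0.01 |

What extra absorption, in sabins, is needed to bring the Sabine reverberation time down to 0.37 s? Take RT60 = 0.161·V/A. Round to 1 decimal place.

Total absorption A₁ = 101.7·0.02 + 101.7·0.80 + 229.8·0.01
  = 2.034 + 81.360 + 2.298 = 85.692 m^2 sabins.
Target A₂ = 0.161·325.376/0.37 = 141.583 sabins (V = 325.376 m³).
ΔA = A₂ − A₁ = 141.583 − 85.692 = 55.9 sabins.

55.9 sabins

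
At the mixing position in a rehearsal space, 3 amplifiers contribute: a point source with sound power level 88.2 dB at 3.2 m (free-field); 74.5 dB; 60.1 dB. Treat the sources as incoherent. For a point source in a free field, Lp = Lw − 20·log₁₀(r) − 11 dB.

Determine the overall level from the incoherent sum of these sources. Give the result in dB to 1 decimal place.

Source at 3.2 m: Lp = 88.2 − 20·log₁₀(3.2) − 11 = 67.1 dB.
Σ 10^(Lᵢ/10) = 3.434e+07.
Combined level = 10 log₁₀(3.434e+07) = 75.4 dB.

75.4 dB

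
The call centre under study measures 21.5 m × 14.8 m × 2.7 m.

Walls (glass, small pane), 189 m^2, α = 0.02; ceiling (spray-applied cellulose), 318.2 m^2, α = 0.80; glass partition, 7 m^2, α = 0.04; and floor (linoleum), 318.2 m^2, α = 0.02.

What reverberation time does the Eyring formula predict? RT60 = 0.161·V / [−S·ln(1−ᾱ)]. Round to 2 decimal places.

S = Σ Sᵢ = 832.4 m^2.
Absorption A = 189·0.02 + 318.2·0.80 + 7·0.04 + 318.2·0.02 = 264.984 sabins.
ᾱ = 264.984 / 832.4 = 0.3183.
Eyring denominator: −S ln(1−ᾱ) = 318.947.
V = 21.5 × 14.8 × 2.7 = 859.14 m³.
T = 0.161·V/[−S·ln(1−ᾱ)] = 0.161·859.14/318.947 = 0.43 s.

0.43 s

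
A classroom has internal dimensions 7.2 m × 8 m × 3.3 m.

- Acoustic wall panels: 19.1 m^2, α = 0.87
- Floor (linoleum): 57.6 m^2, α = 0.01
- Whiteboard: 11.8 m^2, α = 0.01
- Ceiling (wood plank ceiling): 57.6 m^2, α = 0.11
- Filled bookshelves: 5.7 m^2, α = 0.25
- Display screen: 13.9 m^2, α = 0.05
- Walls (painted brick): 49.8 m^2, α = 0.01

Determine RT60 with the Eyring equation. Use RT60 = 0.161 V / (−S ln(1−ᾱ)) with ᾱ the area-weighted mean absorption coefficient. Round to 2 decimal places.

1.09 sec

Total surface area S = 19.1 + 57.6 + 11.8 + 57.6 + 5.7 + 13.9 + 49.8 = 215.5 m^2.
Σ(Sᵢαᵢ) = 19.1·0.87 + 57.6·0.01 + 11.8·0.01 + 57.6·0.11 + 5.7·0.25 + 13.9·0.05 + 49.8·0.01 = 26.265.
Mean coefficient ᾱ = A/S = 0.1219.
−S·ln(1−ᾱ) = −215.5 × ln(1 − 0.1219) = 28.014.
V = 7.2 × 8 × 3.3 = 190.08 m³.
T = 0.161·V/[−S·ln(1−ᾱ)] = 0.161·190.08/28.014 = 1.09 s.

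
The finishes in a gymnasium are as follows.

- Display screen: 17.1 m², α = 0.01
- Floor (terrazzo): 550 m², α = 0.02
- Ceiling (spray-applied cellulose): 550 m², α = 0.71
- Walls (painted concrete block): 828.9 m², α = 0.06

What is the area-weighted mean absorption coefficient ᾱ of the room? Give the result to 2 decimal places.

0.23

S = Σ Sᵢ = 17.1 + 550 + 550 + 828.9 = 1946.0 m².
Σ(Sᵢαᵢ) = 17.1*0.01 + 550*0.02 + 550*0.71 + 828.9*0.06 = 451.405.
ᾱ = 451.405 / 1946.0 = 0.23.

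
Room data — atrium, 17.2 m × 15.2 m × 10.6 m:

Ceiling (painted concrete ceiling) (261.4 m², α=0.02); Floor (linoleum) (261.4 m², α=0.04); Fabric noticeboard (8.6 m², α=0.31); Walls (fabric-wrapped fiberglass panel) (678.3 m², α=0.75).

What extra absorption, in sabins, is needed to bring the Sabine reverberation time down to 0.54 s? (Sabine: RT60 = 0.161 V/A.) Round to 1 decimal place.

299.2 sabins

Total absorption A₁ = 261.4·0.02 + 261.4·0.04 + 8.6·0.31 + 678.3·0.75
  = 5.228 + 10.456 + 2.666 + 508.725 = 527.075 m² sabins.
V = 2771.264 m³. Required absorption A₂ = 0.161 × 2771.264 / 0.54 = 826.247 sabins.
Shortfall: 826.247 − 527.075 = 299.2 sabins.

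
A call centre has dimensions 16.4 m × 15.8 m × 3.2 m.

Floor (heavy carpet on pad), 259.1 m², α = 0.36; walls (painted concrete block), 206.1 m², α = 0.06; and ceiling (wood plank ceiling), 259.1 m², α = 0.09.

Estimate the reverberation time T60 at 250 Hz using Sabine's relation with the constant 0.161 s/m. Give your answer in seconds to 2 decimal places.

1.04 s

Summing Sᵢαᵢ: 93.276 + 12.366 + 23.319 → A = 128.961 sabins.
V = 16.4·15.8·3.2 = 829.184 m³.
T = 0.161 V/A = 0.161·829.184/128.961 = 1.04 s.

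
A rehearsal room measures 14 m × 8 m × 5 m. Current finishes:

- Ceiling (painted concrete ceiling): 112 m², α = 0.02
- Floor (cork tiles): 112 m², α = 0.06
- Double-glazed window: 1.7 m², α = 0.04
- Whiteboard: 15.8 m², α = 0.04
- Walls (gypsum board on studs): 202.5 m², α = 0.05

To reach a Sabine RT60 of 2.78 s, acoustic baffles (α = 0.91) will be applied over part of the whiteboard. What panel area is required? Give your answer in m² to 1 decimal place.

A₁ = Σ Sᵢαᵢ = 112*0.02 + 112*0.06 + 1.7*0.04 + 15.8*0.04 + 202.5*0.05 = 19.785 sabins.
Required A₂ = 0.161·560/2.78 = 32.432 sabins.
ΔA needed = 32.432 − 19.785 = 12.647 sabins.
Net gain per m²: Δα = 0.91 − 0.04 = 0.87.
Panel area = 12.647 / 0.87 = 14.5 m².

14.5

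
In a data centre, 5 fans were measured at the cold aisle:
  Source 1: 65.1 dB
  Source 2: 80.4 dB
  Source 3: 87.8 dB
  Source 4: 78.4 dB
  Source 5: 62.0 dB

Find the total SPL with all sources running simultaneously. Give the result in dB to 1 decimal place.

89.0 dB

Σ 10^(Lᵢ/10) = 7.862e+08.
L_total = 10·log₁₀(7.862e+08) = 89.0 dB.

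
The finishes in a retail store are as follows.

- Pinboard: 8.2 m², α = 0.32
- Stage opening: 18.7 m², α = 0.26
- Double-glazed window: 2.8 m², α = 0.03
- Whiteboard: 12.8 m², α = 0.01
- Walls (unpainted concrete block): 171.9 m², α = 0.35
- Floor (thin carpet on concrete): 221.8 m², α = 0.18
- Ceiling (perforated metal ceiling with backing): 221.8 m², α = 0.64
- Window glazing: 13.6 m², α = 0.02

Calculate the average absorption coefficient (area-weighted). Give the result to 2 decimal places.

S = Σ Sᵢ = 8.2 + 18.7 + 2.8 + 12.8 + 171.9 + 221.8 + 221.8 + 13.6 = 671.6 m².
Σ(Sᵢαᵢ) = 8.2·0.32 + 18.7·0.26 + 2.8·0.03 + 12.8·0.01 + 171.9·0.35 + 221.8·0.18 + 221.8·0.64 + 13.6·0.02 = 250.011.
ᾱ = 250.011 / 671.6 = 0.37.

0.37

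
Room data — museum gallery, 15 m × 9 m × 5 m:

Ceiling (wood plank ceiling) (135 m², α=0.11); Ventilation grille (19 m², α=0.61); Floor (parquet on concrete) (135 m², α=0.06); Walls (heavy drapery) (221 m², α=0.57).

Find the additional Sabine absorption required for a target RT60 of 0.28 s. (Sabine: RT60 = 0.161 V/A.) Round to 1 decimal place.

A₁ = Σ Sᵢαᵢ = 135*0.11 + 19*0.61 + 135*0.06 + 221*0.57 = 160.510 sabins.
For T = 0.28 s, need A₂ = 0.161·V/T = 0.161·675/0.28 = 388.125 sabins.
Additional absorption ΔA = 388.125 − 160.510 = 227.6 sabins.

227.6 sabins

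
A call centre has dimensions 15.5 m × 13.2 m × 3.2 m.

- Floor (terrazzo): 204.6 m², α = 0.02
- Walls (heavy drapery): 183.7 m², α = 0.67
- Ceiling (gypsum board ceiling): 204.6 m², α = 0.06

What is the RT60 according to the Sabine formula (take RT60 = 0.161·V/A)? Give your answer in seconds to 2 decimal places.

0.76 s

Summing Sᵢαᵢ: 4.092 + 123.079 + 12.276 → A = 139.447 sabins.
Volume V = 15.5 × 13.2 × 3.2 = 654.72 m³.
RT60 = 0.161 · V / A = 0.161 × 654.72 / 139.447 = 0.76 s.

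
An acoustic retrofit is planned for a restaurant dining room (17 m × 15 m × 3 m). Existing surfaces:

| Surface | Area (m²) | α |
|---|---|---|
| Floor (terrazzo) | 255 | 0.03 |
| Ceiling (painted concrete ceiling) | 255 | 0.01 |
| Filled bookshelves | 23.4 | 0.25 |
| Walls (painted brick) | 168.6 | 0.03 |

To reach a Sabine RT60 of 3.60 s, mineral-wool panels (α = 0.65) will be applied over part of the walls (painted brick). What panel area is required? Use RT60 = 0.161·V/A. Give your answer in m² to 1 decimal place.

21.1

Summing Sᵢαᵢ: 7.650 + 2.550 + 5.850 + 5.058 → A₁ = 21.108 sabins.
Required A₂ = 0.161·765/3.60 = 34.212 sabins.
Absorption to add: 34.212 − 21.108 = 13.105 sabins.
Each m² of panel replacing the walls (painted brick) adds (0.65 − 0.03) = 0.62 sabins.
Panel area = 13.105 / 0.62 = 21.1 m².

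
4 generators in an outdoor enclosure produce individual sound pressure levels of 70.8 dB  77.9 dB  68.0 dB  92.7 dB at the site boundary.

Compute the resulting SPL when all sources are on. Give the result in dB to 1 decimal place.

92.9 dB

Converting to relative power and adding: 10^(70.8/10) + 10^(77.9/10) + 10^(68.0/10) + 10^(92.7/10) = 1.942e+09.
L_total = 10·log₁₀(1.942e+09) = 92.9 dB.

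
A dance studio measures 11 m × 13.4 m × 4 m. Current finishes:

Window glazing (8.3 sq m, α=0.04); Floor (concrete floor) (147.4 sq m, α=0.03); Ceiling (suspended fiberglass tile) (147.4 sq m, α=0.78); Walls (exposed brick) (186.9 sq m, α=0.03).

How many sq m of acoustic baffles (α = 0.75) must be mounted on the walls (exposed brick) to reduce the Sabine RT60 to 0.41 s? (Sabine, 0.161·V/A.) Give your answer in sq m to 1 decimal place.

Equivalent absorption area: A₁ = 8.3×0.04 + 147.4×0.03 + 147.4×0.78 + 186.9×0.03 = 125.333 sq m.
Required A₂ = 0.161·589.6/0.41 = 231.526 sabins.
ΔA needed = 231.526 − 125.333 = 106.193 sabins.
Net gain per sq m: Δα = 0.75 − 0.03 = 0.72.
Area = ΔA/Δα = 106.193/0.72 = 147.5 sq m.

147.5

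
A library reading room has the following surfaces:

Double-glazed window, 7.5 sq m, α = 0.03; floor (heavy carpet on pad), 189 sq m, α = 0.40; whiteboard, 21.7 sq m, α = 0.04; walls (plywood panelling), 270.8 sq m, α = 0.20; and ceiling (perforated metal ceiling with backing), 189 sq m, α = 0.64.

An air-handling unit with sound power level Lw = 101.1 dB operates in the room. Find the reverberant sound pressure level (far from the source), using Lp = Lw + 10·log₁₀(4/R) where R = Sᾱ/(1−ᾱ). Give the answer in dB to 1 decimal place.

81.1 dB

A = 251.813 sabins; S = 678.0 sq m.
ᾱ = 251.813/678.0 = 0.3714; R = Sᾱ/(1−ᾱ) = 251.813/(1−0.3714) = 400.593 sq m.
Lp = Lw + 10 log₁₀(4/R) = 101.1 -20.01 = 81.1 dB.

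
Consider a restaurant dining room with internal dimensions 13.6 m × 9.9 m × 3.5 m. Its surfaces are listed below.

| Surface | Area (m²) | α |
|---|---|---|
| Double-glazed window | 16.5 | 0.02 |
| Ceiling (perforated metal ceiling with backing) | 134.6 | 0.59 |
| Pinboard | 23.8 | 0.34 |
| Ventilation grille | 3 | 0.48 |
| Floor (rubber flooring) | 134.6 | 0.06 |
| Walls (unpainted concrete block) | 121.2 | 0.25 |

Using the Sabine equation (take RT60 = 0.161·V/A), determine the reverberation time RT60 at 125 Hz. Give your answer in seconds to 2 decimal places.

0.59 s

Equivalent absorption area: A = 16.5·0.02 + 134.6·0.59 + 23.8·0.34 + 3·0.48 + 134.6·0.06 + 121.2·0.25 = 127.652 m².
Volume V = 13.6 × 9.9 × 3.5 = 471.24 m³.
Sabine: RT60 = 0.161 × 471.24 / 127.652 = 0.59 s.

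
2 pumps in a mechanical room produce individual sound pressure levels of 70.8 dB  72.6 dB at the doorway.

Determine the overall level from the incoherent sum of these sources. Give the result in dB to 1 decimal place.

74.8 dB

Sum in the linear (power) domain: Σ 10^(Lᵢ/10) = 10^(70.8/10) + 10^(72.6/10) = 3.022e+07.
Combined level = 10 log₁₀(3.022e+07) = 74.8 dB.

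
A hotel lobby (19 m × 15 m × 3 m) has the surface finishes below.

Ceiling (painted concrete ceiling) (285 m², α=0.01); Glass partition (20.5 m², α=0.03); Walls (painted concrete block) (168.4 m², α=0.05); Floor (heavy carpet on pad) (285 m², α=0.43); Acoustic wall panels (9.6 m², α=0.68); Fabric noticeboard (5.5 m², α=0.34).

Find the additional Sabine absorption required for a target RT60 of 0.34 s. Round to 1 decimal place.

262.0 sabins

Total absorption A₁ = 285·0.01 + 20.5·0.03 + 168.4·0.05 + 285·0.43 + 9.6·0.68 + 5.5·0.34
  = 2.850 + 0.615 + 8.420 + 122.550 + 6.528 + 1.870 = 142.833 m² sabins.
V = 855 m³. Required absorption A₂ = 0.161 × 855 / 0.34 = 404.868 sabins.
Shortfall: 404.868 − 142.833 = 262.0 sabins.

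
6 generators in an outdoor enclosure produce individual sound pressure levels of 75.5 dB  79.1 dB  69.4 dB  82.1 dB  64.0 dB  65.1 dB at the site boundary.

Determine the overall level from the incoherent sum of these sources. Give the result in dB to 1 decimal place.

Sum in the linear (power) domain: Σ 10^(Lᵢ/10) = 10^(75.5/10) + 10^(79.1/10) + 10^(69.4/10) + 10^(82.1/10) + 10^(64.0/10) + 10^(65.1/10) = 2.934e+08.
L_total = 10·log₁₀(2.934e+08) = 84.7 dB.

84.7 dB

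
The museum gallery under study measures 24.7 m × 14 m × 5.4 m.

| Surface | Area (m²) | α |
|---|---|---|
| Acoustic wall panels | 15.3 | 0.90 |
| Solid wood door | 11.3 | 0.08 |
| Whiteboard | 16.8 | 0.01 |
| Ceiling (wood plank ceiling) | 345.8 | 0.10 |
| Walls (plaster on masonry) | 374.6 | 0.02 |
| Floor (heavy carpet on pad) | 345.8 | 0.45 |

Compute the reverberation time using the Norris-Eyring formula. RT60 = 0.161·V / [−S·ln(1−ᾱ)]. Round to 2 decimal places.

1.27 sec

Total surface area S = 15.3 + 11.3 + 16.8 + 345.8 + 374.6 + 345.8 = 1109.6 m².
Σ(Sᵢαᵢ) = 15.3·0.90 + 11.3·0.08 + 16.8·0.01 + 345.8·0.10 + 374.6·0.02 + 345.8·0.45 = 212.524.
ᾱ = 212.524 / 1109.6 = 0.1915.
Eyring denominator: −S ln(1−ᾱ) = 235.873.
V = 24.7 × 14 × 5.4 = 1867.32 m³.
RT60 = 0.161 × 1867.32 / 235.873 = 1.27 s.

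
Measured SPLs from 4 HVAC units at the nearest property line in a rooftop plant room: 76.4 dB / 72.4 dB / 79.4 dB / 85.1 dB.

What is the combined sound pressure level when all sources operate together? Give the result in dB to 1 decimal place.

86.7 dB

Σ 10^(Lᵢ/10) = 4.717e+08.
Back to dB: 10·log₁₀ Σ = 86.7 dB.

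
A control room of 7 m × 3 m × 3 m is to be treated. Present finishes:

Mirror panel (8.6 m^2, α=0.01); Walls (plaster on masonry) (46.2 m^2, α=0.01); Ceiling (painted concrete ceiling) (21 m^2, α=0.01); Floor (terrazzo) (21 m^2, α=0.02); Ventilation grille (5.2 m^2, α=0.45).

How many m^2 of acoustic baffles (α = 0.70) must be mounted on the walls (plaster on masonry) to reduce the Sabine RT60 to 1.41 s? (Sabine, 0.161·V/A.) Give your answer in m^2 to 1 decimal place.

Equivalent absorption area: A₁ = 8.6*0.01 + 46.2*0.01 + 21*0.01 + 21*0.02 + 5.2*0.45 = 3.518 m^2.
Required A₂ = 0.161·63/1.41 = 7.194 sabins.
Absorption to add: 7.194 − 3.518 = 3.676 sabins.
Each m^2 of panel replacing the walls (plaster on masonry) adds (0.70 − 0.01) = 0.69 sabins.
Panel area = 3.676 / 0.69 = 5.3 m^2.

5.3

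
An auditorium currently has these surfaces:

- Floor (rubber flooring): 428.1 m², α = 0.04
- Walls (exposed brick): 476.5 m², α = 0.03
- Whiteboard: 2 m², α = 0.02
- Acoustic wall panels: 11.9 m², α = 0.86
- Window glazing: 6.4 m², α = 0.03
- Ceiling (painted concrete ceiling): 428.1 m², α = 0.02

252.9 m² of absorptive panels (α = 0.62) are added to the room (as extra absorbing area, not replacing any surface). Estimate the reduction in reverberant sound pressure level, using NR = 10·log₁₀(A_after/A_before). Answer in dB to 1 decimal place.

Summing Sᵢαᵢ: 17.124 + 14.295 + 0.040 + 10.234 + 0.192 + 8.562 → A_before = 50.447 sabins.
Added absorption = 252.9 × 0.62 = 156.798 sabins.
A_after = 50.447 + 156.798 = 207.245 sabins.
NR = 10·log₁₀(207.245/50.447) = 6.1 dB.

6.1 dB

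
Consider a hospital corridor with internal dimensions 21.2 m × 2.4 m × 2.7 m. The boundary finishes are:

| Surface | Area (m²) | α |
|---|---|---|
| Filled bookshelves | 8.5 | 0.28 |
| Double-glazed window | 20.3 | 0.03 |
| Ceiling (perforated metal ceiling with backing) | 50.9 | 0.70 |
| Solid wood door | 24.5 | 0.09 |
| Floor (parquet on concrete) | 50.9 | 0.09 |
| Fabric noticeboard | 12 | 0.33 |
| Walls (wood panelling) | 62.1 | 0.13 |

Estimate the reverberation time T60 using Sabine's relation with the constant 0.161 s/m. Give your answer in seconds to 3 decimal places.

A = Σ Sᵢαᵢ = 8.5·0.28 + 20.3·0.03 + 50.9·0.70 + 24.5·0.09 + 50.9·0.09 + 12·0.33 + 62.1·0.13 = 57.438 sabins.
Volume V = 21.2 × 2.4 × 2.7 = 137.376 m³.
RT60 = 0.161 · V / A = 0.161 × 137.376 / 57.438 = 0.385 s.

0.385 s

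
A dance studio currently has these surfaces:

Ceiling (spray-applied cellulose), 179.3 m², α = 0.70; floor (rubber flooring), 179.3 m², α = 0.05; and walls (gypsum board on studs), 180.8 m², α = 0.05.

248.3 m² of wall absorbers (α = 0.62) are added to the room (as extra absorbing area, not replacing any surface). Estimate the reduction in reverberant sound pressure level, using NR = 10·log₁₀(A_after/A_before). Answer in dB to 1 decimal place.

3.2 dB

Equivalent absorption area: A_before = 179.3×0.70 + 179.3×0.05 + 180.8×0.05 = 143.515 m².
Treatment contributes 248.3·0.62 = 153.946 sabins.
New total A_after = 297.461 sabins.
NR = 10·log₁₀(297.461/143.515) = 3.2 dB.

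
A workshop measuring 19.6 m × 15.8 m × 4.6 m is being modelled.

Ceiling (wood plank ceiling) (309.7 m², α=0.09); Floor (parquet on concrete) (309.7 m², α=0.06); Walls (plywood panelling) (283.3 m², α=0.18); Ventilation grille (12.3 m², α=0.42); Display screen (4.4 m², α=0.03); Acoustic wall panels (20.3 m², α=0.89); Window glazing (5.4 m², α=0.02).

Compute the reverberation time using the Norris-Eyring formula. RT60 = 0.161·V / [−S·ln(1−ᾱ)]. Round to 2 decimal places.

Total surface area S = 309.7 + 309.7 + 283.3 + 12.3 + 4.4 + 20.3 + 5.4 = 945.1 m².
Σ(Sᵢαᵢ) = 309.7·0.09 + 309.7·0.06 + 283.3·0.18 + 12.3·0.42 + 4.4·0.03 + 20.3·0.89 + 5.4·0.02 = 120.922.
ᾱ = 120.922 / 945.1 = 0.1279.
Eyring denominator: −S ln(1−ᾱ) = 129.338.
V = 19.6 × 15.8 × 4.6 = 1424.528 m³.
RT60 = 0.161 × 1424.528 / 129.338 = 1.77 s.

1.77 s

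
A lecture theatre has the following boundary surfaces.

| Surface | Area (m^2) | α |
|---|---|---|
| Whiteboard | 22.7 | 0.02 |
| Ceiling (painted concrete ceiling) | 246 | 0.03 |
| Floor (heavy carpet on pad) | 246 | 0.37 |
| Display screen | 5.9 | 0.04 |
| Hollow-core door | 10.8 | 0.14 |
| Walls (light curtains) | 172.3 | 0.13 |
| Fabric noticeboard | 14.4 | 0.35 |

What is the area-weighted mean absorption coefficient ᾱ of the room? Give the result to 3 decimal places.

Total surface area S = 718.1 m^2.
Σ(Sᵢαᵢ) = 22.7×0.02 + 246×0.03 + 246×0.37 + 5.9×0.04 + 10.8×0.14 + 172.3×0.13 + 14.4×0.35 = 128.041.
ᾱ = A/S = 0.178.

0.178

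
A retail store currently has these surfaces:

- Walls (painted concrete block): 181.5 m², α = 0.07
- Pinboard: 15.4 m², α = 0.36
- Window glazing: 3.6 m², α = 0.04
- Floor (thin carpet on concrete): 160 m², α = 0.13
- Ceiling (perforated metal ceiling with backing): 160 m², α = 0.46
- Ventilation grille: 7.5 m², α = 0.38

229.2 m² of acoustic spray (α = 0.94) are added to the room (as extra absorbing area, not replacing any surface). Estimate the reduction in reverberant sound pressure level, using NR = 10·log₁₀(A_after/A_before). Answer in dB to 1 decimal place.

4.6 dB

Summing Sᵢαᵢ: 12.705 + 5.544 + 0.144 + 20.800 + 73.600 + 2.850 → A_before = 115.643 sabins.
Added absorption = 229.2 × 0.94 = 215.448 sabins.
A_after = 115.643 + 215.448 = 331.091 sabins.
Reduction = 10 log₁₀(A_after/A_before) = 10 log₁₀(2.8630) = 4.6 dB.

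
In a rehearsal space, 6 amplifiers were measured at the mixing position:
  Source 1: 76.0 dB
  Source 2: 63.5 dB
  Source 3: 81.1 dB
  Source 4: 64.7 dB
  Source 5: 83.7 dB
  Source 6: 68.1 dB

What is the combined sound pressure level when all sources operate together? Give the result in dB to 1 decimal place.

86.2 dB

Converting to relative power and adding: 10^(76.0/10) + 10^(63.5/10) + 10^(81.1/10) + 10^(64.7/10) + 10^(83.7/10) + 10^(68.1/10) = 4.147e+08.
L_total = 10·log₁₀(4.147e+08) = 86.2 dB.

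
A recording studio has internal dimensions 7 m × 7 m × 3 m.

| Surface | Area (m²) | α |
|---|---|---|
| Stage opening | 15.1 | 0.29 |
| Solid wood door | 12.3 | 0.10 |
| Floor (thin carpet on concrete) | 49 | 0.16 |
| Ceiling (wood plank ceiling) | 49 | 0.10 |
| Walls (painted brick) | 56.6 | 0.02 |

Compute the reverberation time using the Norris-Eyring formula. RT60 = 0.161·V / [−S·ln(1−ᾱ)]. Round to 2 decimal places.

1.15 s

Total surface area S = 15.1 + 12.3 + 49 + 49 + 56.6 = 182.0 m².
Absorption A = 15.1·0.29 + 12.3·0.10 + 49·0.16 + 49·0.10 + 56.6·0.02 = 19.481 sabins.
Mean coefficient ᾱ = A/S = 0.1070.
−S·ln(1−ᾱ) = −182.0 × ln(1 − 0.1070) = 20.597.
V = 7 × 7 × 3 = 147 m³.
RT60 = 0.161 × 147 / 20.597 = 1.15 s.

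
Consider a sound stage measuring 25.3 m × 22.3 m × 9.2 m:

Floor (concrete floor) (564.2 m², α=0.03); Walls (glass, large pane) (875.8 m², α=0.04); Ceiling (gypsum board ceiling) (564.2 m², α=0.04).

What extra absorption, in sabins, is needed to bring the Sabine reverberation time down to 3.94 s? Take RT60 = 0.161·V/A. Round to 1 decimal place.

137.6 sabins

A₁ = Σ Sᵢαᵢ = 564.2*0.03 + 875.8*0.04 + 564.2*0.04 = 74.526 sabins.
For T = 3.94 s, need A₂ = 0.161·V/T = 0.161·5190.548/3.94 = 212.101 sabins.
Shortfall: 212.101 − 74.526 = 137.6 sabins.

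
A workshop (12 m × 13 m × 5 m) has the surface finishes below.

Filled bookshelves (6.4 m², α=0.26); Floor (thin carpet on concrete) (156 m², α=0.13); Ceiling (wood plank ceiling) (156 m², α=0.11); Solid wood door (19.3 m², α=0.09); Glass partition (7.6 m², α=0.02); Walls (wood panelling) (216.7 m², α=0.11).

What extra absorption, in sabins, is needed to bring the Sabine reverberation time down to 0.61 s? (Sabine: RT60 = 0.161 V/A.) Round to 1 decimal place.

141.0 sabins

Equivalent absorption area: A₁ = 6.4·0.26 + 156·0.13 + 156·0.11 + 19.3·0.09 + 7.6·0.02 + 216.7·0.11 = 64.830 m².
V = 780 m³. Required absorption A₂ = 0.161 × 780 / 0.61 = 205.869 sabins.
Shortfall: 205.869 − 64.830 = 141.0 sabins.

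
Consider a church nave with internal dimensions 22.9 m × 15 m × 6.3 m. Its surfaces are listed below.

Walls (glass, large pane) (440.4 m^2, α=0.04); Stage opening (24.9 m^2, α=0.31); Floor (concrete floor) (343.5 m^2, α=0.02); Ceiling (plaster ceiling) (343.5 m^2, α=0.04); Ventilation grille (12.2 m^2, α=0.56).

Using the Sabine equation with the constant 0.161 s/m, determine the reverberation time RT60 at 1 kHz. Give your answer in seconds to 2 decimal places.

Equivalent absorption area: A = 440.4×0.04 + 24.9×0.31 + 343.5×0.02 + 343.5×0.04 + 12.2×0.56 = 52.777 m^2.
Volume V = 22.9 × 15 × 6.3 = 2164.05 m³.
Sabine: RT60 = 0.161 × 2164.05 / 52.777 = 6.60 s.

6.60 s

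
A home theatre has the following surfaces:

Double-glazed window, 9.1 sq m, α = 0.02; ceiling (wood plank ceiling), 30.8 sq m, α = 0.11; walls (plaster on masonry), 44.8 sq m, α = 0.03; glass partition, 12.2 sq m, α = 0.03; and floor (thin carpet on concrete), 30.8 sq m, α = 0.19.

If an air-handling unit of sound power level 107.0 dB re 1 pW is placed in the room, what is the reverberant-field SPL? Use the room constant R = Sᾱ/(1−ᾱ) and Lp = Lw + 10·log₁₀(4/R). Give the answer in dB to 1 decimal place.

102.2 dB

Σ(Sᵢαᵢ) = 9.1×0.02 + 30.8×0.11 + 44.8×0.03 + 12.2×0.03 + 30.8×0.19 = 11.132; total area S = 127.7 sq m.
ᾱ = 11.132/127.7 = 0.0872; R = Sᾱ/(1−ᾱ) = 11.132/(1−0.0872) = 12.195 sq m.
Lp = Lw + 10 log₁₀(4/R) = 107.0 -4.84 = 102.2 dB.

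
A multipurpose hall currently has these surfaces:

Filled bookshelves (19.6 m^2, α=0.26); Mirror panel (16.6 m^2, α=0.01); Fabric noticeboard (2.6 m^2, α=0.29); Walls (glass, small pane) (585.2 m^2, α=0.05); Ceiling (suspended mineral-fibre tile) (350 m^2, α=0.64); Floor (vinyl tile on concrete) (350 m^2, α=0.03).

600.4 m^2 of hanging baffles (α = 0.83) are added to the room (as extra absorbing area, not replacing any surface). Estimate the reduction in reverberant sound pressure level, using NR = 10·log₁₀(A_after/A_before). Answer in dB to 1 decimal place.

Equivalent absorption area: A_before = 19.6·0.26 + 16.6·0.01 + 2.6·0.29 + 585.2·0.05 + 350·0.64 + 350·0.03 = 269.776 m^2.
Treatment contributes 600.4·0.83 = 498.332 sabins.
New total A_after = 768.108 sabins.
Reduction = 10 log₁₀(A_after/A_before) = 10 log₁₀(2.8472) = 4.5 dB.

4.5 dB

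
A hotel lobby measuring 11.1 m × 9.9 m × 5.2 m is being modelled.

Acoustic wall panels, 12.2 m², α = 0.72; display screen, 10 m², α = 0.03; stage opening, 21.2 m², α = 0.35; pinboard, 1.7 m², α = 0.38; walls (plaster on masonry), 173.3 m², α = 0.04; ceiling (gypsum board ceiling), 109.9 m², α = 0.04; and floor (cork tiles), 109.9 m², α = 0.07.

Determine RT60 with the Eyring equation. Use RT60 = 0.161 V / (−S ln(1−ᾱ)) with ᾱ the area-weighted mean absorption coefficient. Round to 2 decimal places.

2.44 sec

Total surface area S = 12.2 + 10 + 21.2 + 1.7 + 173.3 + 109.9 + 109.9 = 438.2 m².
Absorption A = 12.2·0.72 + 10·0.03 + 21.2·0.35 + 1.7·0.38 + 173.3·0.04 + 109.9·0.04 + 109.9·0.07 = 36.171 sabins.
Mean coefficient ᾱ = A/S = 0.0825.
−S·ln(1−ᾱ) = −438.2 × ln(1 − 0.0825) = 37.730.
V = 11.1 × 9.9 × 5.2 = 571.428 m³.
RT60 = 0.161 × 571.428 / 37.730 = 2.44 s.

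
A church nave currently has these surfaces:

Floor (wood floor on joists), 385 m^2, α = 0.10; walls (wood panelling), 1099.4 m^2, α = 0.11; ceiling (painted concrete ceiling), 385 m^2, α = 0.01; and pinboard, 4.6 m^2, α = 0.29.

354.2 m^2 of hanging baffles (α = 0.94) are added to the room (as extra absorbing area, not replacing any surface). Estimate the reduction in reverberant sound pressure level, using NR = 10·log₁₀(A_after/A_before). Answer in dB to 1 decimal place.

4.8 dB

Equivalent absorption area: A_before = 385×0.10 + 1099.4×0.11 + 385×0.01 + 4.6×0.29 = 164.618 m^2.
Treatment contributes 354.2·0.94 = 332.948 sabins.
New total A_after = 497.566 sabins.
Reduction = 10 log₁₀(A_after/A_before) = 10 log₁₀(3.0225) = 4.8 dB.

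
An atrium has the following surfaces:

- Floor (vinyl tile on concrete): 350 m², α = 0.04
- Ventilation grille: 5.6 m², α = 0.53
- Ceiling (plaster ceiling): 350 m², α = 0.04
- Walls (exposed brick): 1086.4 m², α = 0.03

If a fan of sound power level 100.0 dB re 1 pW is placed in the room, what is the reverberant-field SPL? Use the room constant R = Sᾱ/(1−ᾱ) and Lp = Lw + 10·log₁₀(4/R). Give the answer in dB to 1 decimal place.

Σ(Sᵢαᵢ) = 350×0.04 + 5.6×0.53 + 350×0.04 + 1086.4×0.03 = 63.560; total area S = 1792.0 m².
ᾱ = 0.0355, so room constant R = A/(1−ᾱ) = 65.899 m².
Lp = Lw + 10 log₁₀(4/R) = 100.0 -12.17 = 87.8 dB.

87.8 dB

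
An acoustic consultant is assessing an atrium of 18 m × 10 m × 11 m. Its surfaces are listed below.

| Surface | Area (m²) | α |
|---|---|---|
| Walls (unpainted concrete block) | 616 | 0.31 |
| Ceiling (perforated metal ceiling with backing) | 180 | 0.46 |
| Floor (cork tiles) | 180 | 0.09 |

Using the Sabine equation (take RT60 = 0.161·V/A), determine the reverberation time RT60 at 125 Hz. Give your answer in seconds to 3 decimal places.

Summing Sᵢαᵢ: 190.960 + 82.800 + 16.200 → A = 289.960 sabins.
Volume V = 18 × 10 × 11 = 1980 m³.
Sabine: RT60 = 0.161 × 1980 / 289.960 = 1.099 s.

1.099 s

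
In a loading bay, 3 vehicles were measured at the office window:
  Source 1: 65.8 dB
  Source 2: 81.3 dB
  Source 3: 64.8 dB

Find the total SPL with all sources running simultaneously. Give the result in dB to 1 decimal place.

Converting to relative power and adding: 10^(65.8/10) + 10^(81.3/10) + 10^(64.8/10) = 1.417e+08.
Combined level = 10 log₁₀(1.417e+08) = 81.5 dB.

81.5 dB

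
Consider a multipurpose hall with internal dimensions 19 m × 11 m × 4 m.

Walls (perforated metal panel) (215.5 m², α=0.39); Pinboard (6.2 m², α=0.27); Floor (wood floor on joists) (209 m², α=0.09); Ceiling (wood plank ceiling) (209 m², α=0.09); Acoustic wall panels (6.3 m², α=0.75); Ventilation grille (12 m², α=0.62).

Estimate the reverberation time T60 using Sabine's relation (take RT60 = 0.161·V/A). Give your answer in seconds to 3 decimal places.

0.993 sec

Summing Sᵢαᵢ: 84.045 + 1.674 + 18.810 + 18.810 + 4.725 + 7.440 → A = 135.504 sabins.
Room volume: 836 m³.
Sabine: RT60 = 0.161 × 836 / 135.504 = 0.993 s.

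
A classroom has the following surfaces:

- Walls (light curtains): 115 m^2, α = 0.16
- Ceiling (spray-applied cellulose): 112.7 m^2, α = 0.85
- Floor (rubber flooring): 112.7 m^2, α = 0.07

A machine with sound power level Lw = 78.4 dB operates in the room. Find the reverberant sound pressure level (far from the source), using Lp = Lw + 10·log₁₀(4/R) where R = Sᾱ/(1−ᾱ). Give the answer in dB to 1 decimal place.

A = 122.084 sabins; S = 340.4 m^2.
ᾱ = 0.3586, so room constant R = A/(1−ᾱ) = 190.340 m^2.
Lp = Lw + 10 log₁₀(4/R) = 78.4 -16.77 = 61.6 dB.

61.6 dB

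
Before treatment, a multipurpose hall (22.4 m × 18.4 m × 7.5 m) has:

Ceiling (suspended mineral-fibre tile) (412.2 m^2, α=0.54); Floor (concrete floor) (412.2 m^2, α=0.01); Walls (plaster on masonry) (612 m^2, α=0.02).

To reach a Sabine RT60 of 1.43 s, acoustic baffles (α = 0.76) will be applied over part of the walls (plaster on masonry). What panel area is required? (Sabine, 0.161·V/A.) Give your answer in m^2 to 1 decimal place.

147.4

Summing Sᵢαᵢ: 222.588 + 4.122 + 12.240 → A₁ = 238.950 sabins.
Required A₂ = 0.161·3091.2/1.43 = 348.030 sabins.
ΔA needed = 348.030 − 238.950 = 109.080 sabins.
Net gain per m^2: Δα = 0.76 − 0.02 = 0.74.
Area = ΔA/Δα = 109.080/0.74 = 147.4 m^2.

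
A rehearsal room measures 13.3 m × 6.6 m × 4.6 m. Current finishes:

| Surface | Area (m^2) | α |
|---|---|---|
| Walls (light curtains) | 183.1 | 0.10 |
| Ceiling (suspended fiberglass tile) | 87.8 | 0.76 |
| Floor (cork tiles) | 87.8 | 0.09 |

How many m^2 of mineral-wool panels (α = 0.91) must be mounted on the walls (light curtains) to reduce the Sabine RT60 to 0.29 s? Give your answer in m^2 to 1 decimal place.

Equivalent absorption area: A₁ = 183.1·0.10 + 87.8·0.76 + 87.8·0.09 = 92.940 m^2.
Required A₂ = 0.161·403.788/0.29 = 224.172 sabins.
ΔA needed = 224.172 − 92.940 = 131.232 sabins.
Net gain per m^2: Δα = 0.91 − 0.10 = 0.81.
Area = ΔA/Δα = 131.232/0.81 = 162.0 m^2.

162.0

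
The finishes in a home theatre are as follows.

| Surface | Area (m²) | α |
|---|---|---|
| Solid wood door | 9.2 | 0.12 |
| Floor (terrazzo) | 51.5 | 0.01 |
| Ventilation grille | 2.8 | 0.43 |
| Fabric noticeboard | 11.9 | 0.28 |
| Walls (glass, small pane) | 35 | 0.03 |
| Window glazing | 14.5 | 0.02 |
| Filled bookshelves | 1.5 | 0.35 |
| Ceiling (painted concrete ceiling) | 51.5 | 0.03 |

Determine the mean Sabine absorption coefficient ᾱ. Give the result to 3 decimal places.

0.054

S = Σ Sᵢ = 9.2 + 51.5 + 2.8 + 11.9 + 35 + 14.5 + 1.5 + 51.5 = 177.9 m².
Weighted sum Σ Sα = 9.565.
ᾱ = A/S = 0.054.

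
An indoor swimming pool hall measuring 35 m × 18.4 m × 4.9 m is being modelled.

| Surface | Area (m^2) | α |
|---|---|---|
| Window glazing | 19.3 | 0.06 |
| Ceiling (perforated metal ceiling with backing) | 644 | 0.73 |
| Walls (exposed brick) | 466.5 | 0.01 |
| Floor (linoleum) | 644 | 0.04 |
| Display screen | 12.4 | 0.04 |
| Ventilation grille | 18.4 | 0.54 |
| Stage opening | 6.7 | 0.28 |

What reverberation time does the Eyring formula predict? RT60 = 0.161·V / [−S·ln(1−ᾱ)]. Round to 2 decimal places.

Total surface area S = 19.3 + 644 + 466.5 + 644 + 12.4 + 18.4 + 6.7 = 1811.3 m^2.
Σ(Sᵢαᵢ) = 19.3×0.06 + 644×0.73 + 466.5×0.01 + 644×0.04 + 12.4×0.04 + 18.4×0.54 + 6.7×0.28 = 514.011.
Mean coefficient ᾱ = A/S = 0.2838.
−S·ln(1−ᾱ) = −1811.3 × ln(1 − 0.2838) = 604.604.
V = 35 × 18.4 × 4.9 = 3155.6 m³.
RT60 = 0.161 × 3155.6 / 604.604 = 0.84 s.

0.84 sec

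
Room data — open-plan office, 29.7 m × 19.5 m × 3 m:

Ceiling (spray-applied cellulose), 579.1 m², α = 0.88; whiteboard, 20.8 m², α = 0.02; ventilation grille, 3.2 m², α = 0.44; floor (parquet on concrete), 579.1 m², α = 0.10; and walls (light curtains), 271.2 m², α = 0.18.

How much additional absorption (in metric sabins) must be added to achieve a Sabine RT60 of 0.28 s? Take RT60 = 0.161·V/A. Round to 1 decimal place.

Equivalent absorption area: A₁ = 579.1×0.88 + 20.8×0.02 + 3.2×0.44 + 579.1×0.10 + 271.2×0.18 = 618.158 m².
V = 1737.45 m³. Required absorption A₂ = 0.161 × 1737.45 / 0.28 = 999.034 sabins.
Shortfall: 999.034 − 618.158 = 380.9 sabins.

380.9 sabins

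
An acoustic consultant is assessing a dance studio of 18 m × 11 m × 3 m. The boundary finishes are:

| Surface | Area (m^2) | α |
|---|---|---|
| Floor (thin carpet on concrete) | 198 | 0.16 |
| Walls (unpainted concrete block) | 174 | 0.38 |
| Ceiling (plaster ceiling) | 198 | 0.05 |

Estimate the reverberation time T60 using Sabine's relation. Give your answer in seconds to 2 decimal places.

0.89 sec

Total absorption A = 198×0.16 + 174×0.38 + 198×0.05
  = 31.680 + 66.120 + 9.900 = 107.700 m^2 sabins.
Volume V = 18 × 11 × 3 = 594 m³.
RT60 = 0.161 · V / A = 0.161 × 594 / 107.700 = 0.89 s.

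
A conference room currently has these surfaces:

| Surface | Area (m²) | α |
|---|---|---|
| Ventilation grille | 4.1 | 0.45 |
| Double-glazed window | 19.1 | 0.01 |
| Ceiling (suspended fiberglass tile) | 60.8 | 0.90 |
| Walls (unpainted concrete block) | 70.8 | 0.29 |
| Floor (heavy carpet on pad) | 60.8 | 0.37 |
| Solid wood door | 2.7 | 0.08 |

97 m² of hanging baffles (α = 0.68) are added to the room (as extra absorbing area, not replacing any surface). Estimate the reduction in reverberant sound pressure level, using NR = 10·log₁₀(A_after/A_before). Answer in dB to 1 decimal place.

2.2 dB

Total absorption A_before = 4.1·0.45 + 19.1·0.01 + 60.8·0.90 + 70.8·0.29 + 60.8·0.37 + 2.7·0.08
  = 1.845 + 0.191 + 54.720 + 20.532 + 22.496 + 0.216 = 100.000 m² sabins.
Treatment contributes 97·0.68 = 65.960 sabins.
A_after = 100.000 + 65.960 = 165.960 sabins.
Reduction = 10 log₁₀(A_after/A_before) = 10 log₁₀(1.6596) = 2.2 dB.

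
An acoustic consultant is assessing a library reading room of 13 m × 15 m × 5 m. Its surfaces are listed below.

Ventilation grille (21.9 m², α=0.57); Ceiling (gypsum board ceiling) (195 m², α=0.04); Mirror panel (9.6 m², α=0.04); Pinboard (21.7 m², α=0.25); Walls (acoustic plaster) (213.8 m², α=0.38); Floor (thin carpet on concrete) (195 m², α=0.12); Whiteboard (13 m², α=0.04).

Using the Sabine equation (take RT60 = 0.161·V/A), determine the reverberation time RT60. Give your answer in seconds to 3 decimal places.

1.196 s

Summing Sᵢαᵢ: 12.483 + 7.800 + 0.384 + 5.425 + 81.244 + 23.400 + 0.520 → A = 131.256 sabins.
Volume V = 13 × 15 × 5 = 975 m³.
Sabine: RT60 = 0.161 × 975 / 131.256 = 1.196 s.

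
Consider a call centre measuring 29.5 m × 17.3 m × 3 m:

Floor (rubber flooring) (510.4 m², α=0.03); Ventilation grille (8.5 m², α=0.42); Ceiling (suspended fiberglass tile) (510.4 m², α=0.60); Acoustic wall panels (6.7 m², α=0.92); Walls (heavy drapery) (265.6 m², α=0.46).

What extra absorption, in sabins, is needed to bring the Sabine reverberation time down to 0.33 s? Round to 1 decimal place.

293.5 sabins

A₁ = Σ Sᵢαᵢ = 510.4·0.03 + 8.5·0.42 + 510.4·0.60 + 6.7·0.92 + 265.6·0.46 = 453.462 sabins.
V = 1531.05 m³. Required absorption A₂ = 0.161 × 1531.05 / 0.33 = 746.967 sabins.
Additional absorption ΔA = 746.967 − 453.462 = 293.5 sabins.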